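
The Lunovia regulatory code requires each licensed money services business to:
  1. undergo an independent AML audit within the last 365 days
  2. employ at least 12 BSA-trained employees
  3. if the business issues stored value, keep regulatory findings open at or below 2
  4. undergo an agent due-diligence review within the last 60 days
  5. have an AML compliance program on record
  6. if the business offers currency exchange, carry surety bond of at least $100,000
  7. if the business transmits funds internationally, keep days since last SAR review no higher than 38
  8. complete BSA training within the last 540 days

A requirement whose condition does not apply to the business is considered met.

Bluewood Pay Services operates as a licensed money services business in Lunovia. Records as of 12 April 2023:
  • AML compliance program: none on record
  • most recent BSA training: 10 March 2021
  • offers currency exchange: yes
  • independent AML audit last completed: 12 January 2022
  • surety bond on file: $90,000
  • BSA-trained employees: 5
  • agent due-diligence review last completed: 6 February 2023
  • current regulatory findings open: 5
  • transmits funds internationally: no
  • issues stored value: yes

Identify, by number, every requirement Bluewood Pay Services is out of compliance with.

1. independent AML audit 455 days ago vs limit 365 → not met
2. BSA-trained employees 5 < 12 → not met
3. condition 'issues stored value' holds; regulatory findings open 5 > 2 → not met
4. agent due-diligence review 65 days ago vs limit 60 → not met
5. AML compliance program absent → not met
6. condition 'offers currency exchange' holds; surety bond $90,000 < $100,000 → not met
7. condition 'transmits funds internationally' does not hold → requirement n/a → met
8. BSA training 763 days ago vs limit 540 → not met
Not met: 1, 2, 3, 4, 5, 6, 8

1, 2, 3, 4, 5, 6, 8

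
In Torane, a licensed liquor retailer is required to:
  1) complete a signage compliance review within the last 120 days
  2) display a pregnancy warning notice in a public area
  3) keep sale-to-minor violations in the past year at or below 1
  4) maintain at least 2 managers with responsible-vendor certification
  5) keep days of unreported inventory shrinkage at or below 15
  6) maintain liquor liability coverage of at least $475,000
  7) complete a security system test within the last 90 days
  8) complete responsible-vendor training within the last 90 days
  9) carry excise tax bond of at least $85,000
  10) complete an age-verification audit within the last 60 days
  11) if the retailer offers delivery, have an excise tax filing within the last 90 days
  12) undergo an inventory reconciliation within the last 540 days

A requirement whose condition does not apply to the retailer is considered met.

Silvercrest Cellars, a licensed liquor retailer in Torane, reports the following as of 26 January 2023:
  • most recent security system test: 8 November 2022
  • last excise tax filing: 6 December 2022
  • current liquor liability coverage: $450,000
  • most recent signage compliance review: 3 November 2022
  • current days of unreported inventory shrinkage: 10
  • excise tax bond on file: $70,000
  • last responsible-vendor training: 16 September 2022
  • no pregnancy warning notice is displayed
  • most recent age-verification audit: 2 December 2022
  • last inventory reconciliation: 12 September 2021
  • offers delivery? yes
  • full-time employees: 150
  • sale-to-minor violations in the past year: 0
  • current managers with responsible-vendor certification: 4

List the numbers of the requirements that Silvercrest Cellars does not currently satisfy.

1. signage compliance review 84 days ago vs limit 120 → met
2. pregnancy warning notice absent → not met
3. sale-to-minor violations in the past year 0 ≤ 1 → met
4. managers with responsible-vendor certification 4 ≥ 2 → met
5. days of unreported inventory shrinkage 10 ≤ 15 → met
6. liquor liability coverage $450,000 < $475,000 → not met
7. security system test 79 days ago vs limit 90 → met
8. responsible-vendor training 132 days ago vs limit 90 → not met
9. excise tax bond $70,000 < $85,000 → not met
10. age-verification audit 55 days ago vs limit 60 → met
11. condition 'offers delivery' holds; excise tax filing 51 days ago vs limit 90 → met
12. inventory reconciliation 501 days ago vs limit 540 → met
Not met: 2, 6, 8, 9

2, 6, 8, 9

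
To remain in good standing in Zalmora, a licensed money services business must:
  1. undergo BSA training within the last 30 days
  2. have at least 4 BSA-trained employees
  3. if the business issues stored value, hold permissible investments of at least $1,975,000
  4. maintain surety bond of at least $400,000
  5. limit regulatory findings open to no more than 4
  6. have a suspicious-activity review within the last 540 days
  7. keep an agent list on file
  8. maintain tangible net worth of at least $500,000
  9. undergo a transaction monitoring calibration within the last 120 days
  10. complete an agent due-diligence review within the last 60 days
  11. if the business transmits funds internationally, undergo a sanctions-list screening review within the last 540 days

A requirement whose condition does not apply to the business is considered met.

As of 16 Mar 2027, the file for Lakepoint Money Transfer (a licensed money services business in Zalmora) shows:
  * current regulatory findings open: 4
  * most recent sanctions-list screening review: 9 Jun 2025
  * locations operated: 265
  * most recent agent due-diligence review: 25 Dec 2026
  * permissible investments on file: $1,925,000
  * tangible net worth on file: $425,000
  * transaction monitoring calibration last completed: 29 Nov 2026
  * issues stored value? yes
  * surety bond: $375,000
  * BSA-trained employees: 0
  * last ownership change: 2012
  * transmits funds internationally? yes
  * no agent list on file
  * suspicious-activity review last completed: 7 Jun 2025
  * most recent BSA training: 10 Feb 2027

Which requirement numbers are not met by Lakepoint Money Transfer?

1. BSA training 34 days ago vs limit 30 → not met
2. BSA-trained employees 0 < 4 → not met
3. condition 'issues stored value' holds; permissible investments $1,925,000 < $1,975,000 → not met
4. surety bond $375,000 < $400,000 → not met
5. regulatory findings open 4 ≤ 4 → met
6. suspicious-activity review 647 days ago vs limit 540 → not met
7. agent list absent → not met
8. tangible net worth $425,000 < $500,000 → not met
9. transaction monitoring calibration 107 days ago vs limit 120 → met
10. agent due-diligence review 81 days ago vs limit 60 → not met
11. condition 'transmits funds internationally' holds; sanctions-list screening review 645 days ago vs limit 540 → not met
Not met: 1, 2, 3, 4, 6, 7, 8, 10, 11

1, 2, 3, 4, 6, 7, 8, 10, 11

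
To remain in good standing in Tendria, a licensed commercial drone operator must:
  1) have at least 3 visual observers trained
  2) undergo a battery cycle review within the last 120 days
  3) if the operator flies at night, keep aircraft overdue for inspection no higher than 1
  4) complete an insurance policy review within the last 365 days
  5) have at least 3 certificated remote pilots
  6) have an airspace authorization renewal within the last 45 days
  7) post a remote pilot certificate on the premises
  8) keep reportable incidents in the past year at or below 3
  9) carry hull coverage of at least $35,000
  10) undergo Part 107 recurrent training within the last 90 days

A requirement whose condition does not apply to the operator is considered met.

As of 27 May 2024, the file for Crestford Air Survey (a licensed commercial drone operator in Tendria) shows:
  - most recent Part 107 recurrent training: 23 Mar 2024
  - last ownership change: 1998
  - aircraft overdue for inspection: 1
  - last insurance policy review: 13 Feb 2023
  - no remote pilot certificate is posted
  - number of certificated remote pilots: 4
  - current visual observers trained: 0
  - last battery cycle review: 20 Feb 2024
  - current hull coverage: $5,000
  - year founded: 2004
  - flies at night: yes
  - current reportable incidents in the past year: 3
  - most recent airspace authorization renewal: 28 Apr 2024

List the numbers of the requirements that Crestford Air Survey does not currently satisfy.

1, 4, 7, 9

1. visual observers trained 0 < 3 → not met
2. battery cycle review 97 days ago vs limit 120 → met
3. condition 'flies at night' holds; aircraft overdue for inspection 1 ≤ 1 → met
4. insurance policy review 469 days ago vs limit 365 → not met
5. certificated remote pilots 4 ≥ 3 → met
6. airspace authorization renewal 29 days ago vs limit 45 → met
7. remote pilot certificate absent → not met
8. reportable incidents in the past year 3 ≤ 3 → met
9. hull coverage $5,000 < $35,000 → not met
10. Part 107 recurrent training 65 days ago vs limit 90 → met
Not met: 1, 4, 7, 9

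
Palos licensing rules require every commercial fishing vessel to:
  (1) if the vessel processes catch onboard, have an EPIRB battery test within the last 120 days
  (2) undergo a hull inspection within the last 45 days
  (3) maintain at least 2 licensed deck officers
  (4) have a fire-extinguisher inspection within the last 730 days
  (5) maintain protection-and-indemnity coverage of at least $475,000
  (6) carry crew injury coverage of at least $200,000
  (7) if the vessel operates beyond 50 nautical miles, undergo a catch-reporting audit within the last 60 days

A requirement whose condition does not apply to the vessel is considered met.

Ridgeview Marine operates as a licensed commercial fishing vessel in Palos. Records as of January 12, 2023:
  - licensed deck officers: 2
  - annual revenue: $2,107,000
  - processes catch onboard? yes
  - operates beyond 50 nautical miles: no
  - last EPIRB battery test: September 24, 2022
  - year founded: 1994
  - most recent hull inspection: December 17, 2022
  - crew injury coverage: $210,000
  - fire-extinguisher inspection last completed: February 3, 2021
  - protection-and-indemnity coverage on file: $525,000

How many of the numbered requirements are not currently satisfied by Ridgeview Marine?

1. condition 'processes catch onboard' holds; EPIRB battery test 110 days ago vs limit 120 → met
2. hull inspection 26 days ago vs limit 45 → met
3. licensed deck officers 2 ≥ 2 → met
4. fire-extinguisher inspection 708 days ago vs limit 730 → met
5. protection-and-indemnity coverage $525,000 ≥ $475,000 → met
6. crew injury coverage $210,000 ≥ $200,000 → met
7. condition 'operates beyond 50 nautical miles' does not hold → requirement n/a → met
Not met: 0 of 7

0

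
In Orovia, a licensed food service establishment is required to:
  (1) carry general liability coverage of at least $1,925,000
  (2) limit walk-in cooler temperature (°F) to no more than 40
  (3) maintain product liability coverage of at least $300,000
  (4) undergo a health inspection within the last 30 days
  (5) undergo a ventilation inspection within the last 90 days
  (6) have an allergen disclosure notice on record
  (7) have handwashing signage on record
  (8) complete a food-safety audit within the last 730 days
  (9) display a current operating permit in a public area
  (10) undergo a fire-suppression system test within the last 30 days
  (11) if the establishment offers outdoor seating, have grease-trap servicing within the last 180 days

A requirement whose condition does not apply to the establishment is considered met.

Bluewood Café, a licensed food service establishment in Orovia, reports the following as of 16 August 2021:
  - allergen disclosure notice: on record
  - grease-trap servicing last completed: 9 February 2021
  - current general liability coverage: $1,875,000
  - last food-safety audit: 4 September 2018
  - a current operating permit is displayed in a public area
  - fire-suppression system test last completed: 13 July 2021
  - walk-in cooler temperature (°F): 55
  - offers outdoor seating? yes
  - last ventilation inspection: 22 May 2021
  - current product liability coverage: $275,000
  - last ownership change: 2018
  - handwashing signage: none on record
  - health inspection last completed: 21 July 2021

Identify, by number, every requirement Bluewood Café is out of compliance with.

1. general liability coverage $1,875,000 < $1,925,000 → not met
2. walk-in cooler temperature (°F) 55 > 40 → not met
3. product liability coverage $275,000 < $300,000 → not met
4. health inspection 26 days ago vs limit 30 → met
5. ventilation inspection 86 days ago vs limit 90 → met
6. allergen disclosure notice present → met
7. handwashing signage absent → not met
8. food-safety audit 1077 days ago vs limit 730 → not met
9. current operating permit present → met
10. fire-suppression system test 34 days ago vs limit 30 → not met
11. condition 'offers outdoor seating' holds; grease-trap servicing 188 days ago vs limit 180 → not met
Not met: 1, 2, 3, 7, 8, 10, 11

1, 2, 3, 7, 8, 10, 11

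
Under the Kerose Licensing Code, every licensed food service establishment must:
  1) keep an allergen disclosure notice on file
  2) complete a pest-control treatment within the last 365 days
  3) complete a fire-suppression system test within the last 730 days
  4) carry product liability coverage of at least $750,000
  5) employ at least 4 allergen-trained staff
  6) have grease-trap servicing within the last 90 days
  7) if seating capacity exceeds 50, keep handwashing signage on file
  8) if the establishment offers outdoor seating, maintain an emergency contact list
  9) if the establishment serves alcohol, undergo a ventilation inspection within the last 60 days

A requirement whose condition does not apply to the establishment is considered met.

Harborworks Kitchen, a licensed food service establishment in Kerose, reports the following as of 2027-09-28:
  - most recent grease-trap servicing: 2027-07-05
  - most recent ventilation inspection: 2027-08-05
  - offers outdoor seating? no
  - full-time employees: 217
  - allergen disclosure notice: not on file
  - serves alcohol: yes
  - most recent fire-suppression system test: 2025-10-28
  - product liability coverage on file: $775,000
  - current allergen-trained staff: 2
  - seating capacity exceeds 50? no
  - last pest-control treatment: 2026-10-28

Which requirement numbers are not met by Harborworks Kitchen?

1, 5

1. allergen disclosure notice absent → not met
2. pest-control treatment 335 days ago vs limit 365 → met
3. fire-suppression system test 700 days ago vs limit 730 → met
4. product liability coverage $775,000 ≥ $750,000 → met
5. allergen-trained staff 2 < 4 → not met
6. grease-trap servicing 85 days ago vs limit 90 → met
7. condition 'seating capacity exceeds 50' does not hold → requirement n/a → met
8. condition 'offers outdoor seating' does not hold → requirement n/a → met
9. condition 'serves alcohol' holds; ventilation inspection 54 days ago vs limit 60 → met
Not met: 1, 5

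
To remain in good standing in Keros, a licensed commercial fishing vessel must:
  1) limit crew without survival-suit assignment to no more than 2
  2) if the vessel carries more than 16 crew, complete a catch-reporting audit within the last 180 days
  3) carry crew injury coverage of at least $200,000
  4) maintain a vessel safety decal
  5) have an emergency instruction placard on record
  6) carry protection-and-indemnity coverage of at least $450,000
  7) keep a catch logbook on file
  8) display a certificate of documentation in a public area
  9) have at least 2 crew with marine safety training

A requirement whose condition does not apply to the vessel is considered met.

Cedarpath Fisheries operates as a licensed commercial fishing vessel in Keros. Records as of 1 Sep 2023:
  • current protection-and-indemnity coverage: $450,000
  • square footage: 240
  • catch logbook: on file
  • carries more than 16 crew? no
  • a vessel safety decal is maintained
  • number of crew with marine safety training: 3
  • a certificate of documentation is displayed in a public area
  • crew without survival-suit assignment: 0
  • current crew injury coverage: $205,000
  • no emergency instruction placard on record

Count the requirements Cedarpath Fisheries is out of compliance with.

1. crew without survival-suit assignment 0 ≤ 2 → met
2. condition 'carries more than 16 crew' does not hold → requirement n/a → met
3. crew injury coverage $205,000 ≥ $200,000 → met
4. vessel safety decal present → met
5. emergency instruction placard absent → not met
6. protection-and-indemnity coverage $450,000 ≥ $450,000 → met
7. catch logbook present → met
8. certificate of documentation present → met
9. crew with marine safety training 3 ≥ 2 → met
Not met: 1 of 9

1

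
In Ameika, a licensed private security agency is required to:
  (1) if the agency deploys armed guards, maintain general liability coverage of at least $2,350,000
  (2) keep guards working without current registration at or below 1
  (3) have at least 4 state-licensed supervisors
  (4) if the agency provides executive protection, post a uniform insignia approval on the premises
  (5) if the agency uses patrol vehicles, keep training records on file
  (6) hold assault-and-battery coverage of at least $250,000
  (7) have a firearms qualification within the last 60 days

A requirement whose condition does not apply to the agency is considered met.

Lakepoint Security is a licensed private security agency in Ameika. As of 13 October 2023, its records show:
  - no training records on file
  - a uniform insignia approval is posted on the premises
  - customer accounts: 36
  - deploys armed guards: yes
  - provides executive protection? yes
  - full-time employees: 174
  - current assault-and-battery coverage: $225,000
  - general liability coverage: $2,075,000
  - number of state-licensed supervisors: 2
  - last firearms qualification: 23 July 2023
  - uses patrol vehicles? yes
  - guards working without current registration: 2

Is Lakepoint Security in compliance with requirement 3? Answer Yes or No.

No

3. state-licensed supervisors 2 < 4 → not met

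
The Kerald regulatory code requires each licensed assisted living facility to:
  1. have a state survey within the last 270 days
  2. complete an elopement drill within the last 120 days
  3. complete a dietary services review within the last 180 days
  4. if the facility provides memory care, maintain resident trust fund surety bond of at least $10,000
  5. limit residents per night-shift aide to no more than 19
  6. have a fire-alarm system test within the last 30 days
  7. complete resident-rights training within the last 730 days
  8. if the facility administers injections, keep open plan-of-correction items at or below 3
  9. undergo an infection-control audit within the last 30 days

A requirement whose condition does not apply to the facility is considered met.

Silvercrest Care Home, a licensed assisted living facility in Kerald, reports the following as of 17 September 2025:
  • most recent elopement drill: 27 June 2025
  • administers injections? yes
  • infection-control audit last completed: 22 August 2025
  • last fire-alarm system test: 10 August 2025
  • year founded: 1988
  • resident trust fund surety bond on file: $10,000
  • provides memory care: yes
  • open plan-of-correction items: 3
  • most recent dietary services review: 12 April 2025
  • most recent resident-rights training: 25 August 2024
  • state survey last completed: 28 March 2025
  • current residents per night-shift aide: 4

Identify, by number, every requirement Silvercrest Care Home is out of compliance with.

6

1. state survey 173 days ago vs limit 270 → met
2. elopement drill 82 days ago vs limit 120 → met
3. dietary services review 158 days ago vs limit 180 → met
4. condition 'provides memory care' holds; resident trust fund surety bond $10,000 ≥ $10,000 → met
5. residents per night-shift aide 4 ≤ 19 → met
6. fire-alarm system test 38 days ago vs limit 30 → not met
7. resident-rights training 388 days ago vs limit 730 → met
8. condition 'administers injections' holds; open plan-of-correction items 3 ≤ 3 → met
9. infection-control audit 26 days ago vs limit 30 → met
Not met: 6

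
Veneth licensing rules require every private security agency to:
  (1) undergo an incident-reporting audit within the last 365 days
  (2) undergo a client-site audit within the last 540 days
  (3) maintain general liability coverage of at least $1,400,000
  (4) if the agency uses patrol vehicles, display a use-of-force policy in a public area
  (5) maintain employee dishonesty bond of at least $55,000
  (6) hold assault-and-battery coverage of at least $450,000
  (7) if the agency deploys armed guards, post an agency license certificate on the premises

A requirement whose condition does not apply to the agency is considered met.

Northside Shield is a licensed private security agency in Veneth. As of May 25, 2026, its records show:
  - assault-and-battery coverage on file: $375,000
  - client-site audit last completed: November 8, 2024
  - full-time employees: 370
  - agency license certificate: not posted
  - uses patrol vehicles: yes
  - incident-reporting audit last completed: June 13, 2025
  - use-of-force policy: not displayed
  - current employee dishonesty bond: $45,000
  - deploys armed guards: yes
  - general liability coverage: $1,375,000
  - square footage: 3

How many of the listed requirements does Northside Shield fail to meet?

6

1. incident-reporting audit 346 days ago vs limit 365 → met
2. client-site audit 563 days ago vs limit 540 → not met
3. general liability coverage $1,375,000 < $1,400,000 → not met
4. condition 'uses patrol vehicles' holds; use-of-force policy absent → not met
5. employee dishonesty bond $45,000 < $55,000 → not met
6. assault-and-battery coverage $375,000 < $450,000 → not met
7. condition 'deploys armed guards' holds; agency license certificate absent → not met
Not met: 6 of 7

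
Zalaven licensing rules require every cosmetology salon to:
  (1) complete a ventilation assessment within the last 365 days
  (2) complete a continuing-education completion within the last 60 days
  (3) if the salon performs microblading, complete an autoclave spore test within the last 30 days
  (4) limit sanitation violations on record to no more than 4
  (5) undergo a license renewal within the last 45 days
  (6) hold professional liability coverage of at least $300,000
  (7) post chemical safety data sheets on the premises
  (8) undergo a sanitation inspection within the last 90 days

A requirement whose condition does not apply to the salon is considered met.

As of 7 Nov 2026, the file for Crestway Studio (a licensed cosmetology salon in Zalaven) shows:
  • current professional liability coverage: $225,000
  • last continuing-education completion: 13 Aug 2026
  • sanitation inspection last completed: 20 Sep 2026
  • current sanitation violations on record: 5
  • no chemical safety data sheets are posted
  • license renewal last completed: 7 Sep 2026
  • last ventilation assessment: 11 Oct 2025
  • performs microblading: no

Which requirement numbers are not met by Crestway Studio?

1. ventilation assessment 392 days ago vs limit 365 → not met
2. continuing-education completion 86 days ago vs limit 60 → not met
3. condition 'performs microblading' does not hold → requirement n/a → met
4. sanitation violations on record 5 > 4 → not met
5. license renewal 61 days ago vs limit 45 → not met
6. professional liability coverage $225,000 < $300,000 → not met
7. chemical safety data sheets absent → not met
8. sanitation inspection 48 days ago vs limit 90 → met
Not met: 1, 2, 4, 5, 6, 7

1, 2, 4, 5, 6, 7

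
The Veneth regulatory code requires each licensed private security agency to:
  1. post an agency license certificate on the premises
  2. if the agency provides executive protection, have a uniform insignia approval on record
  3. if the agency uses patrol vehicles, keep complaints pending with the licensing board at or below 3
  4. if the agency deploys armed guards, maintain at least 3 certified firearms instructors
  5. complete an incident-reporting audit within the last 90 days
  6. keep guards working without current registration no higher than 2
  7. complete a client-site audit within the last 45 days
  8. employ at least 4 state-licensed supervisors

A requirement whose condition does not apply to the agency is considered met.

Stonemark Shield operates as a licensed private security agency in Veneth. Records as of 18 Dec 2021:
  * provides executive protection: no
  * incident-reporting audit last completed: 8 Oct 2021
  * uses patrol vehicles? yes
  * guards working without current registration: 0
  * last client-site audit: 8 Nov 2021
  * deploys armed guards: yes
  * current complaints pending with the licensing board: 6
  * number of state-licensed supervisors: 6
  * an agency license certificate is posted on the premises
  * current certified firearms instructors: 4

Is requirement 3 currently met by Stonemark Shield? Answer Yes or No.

No

3. condition 'uses patrol vehicles' holds; complaints pending with the licensing board 6 > 3 → not met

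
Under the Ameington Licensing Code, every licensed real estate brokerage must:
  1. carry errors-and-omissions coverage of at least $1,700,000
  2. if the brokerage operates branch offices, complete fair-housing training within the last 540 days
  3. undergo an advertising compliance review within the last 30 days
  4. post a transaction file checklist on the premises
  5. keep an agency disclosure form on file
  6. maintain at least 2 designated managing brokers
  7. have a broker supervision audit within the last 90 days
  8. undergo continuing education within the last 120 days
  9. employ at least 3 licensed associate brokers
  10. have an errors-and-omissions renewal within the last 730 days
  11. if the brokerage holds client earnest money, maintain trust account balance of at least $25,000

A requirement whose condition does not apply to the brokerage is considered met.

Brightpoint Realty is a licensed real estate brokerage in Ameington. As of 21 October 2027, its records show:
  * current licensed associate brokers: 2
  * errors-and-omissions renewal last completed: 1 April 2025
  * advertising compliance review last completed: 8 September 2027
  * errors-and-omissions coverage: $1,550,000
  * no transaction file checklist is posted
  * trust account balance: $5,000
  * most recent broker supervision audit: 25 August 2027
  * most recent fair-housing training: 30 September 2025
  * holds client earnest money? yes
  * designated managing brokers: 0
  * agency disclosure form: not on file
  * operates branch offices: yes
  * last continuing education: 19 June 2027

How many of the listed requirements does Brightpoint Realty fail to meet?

10

1. errors-and-omissions coverage $1,550,000 < $1,700,000 → not met
2. condition 'operates branch offices' holds; fair-housing training 751 days ago vs limit 540 → not met
3. advertising compliance review 43 days ago vs limit 30 → not met
4. transaction file checklist absent → not met
5. agency disclosure form absent → not met
6. designated managing brokers 0 < 2 → not met
7. broker supervision audit 57 days ago vs limit 90 → met
8. continuing education 124 days ago vs limit 120 → not met
9. licensed associate brokers 2 < 3 → not met
10. errors-and-omissions renewal 933 days ago vs limit 730 → not met
11. condition 'holds client earnest money' holds; trust account balance $5,000 < $25,000 → not met
Not met: 10 of 11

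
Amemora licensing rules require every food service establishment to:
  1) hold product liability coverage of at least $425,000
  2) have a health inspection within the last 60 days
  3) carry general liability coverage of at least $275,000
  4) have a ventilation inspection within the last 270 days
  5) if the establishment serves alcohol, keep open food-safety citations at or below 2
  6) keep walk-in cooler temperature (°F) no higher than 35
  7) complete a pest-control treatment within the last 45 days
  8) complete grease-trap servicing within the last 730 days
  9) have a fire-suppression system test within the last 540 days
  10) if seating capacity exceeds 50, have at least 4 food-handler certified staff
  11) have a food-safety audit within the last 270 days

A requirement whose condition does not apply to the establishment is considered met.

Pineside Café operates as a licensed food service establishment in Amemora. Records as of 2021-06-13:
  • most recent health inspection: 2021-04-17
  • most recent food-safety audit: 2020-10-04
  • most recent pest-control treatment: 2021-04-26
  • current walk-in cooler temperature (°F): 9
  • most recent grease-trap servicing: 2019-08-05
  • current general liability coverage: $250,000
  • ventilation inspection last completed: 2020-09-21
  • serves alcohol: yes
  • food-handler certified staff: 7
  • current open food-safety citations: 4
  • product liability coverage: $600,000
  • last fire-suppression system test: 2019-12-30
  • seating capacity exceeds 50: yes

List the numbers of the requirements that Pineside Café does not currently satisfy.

1. product liability coverage $600,000 ≥ $425,000 → met
2. health inspection 57 days ago vs limit 60 → met
3. general liability coverage $250,000 < $275,000 → not met
4. ventilation inspection 265 days ago vs limit 270 → met
5. condition 'serves alcohol' holds; open food-safety citations 4 > 2 → not met
6. walk-in cooler temperature (°F) 9 ≤ 35 → met
7. pest-control treatment 48 days ago vs limit 45 → not met
8. grease-trap servicing 678 days ago vs limit 730 → met
9. fire-suppression system test 531 days ago vs limit 540 → met
10. condition 'seating capacity exceeds 50' holds; food-handler certified staff 7 ≥ 4 → met
11. food-safety audit 252 days ago vs limit 270 → met
Not met: 3, 5, 7

3, 5, 7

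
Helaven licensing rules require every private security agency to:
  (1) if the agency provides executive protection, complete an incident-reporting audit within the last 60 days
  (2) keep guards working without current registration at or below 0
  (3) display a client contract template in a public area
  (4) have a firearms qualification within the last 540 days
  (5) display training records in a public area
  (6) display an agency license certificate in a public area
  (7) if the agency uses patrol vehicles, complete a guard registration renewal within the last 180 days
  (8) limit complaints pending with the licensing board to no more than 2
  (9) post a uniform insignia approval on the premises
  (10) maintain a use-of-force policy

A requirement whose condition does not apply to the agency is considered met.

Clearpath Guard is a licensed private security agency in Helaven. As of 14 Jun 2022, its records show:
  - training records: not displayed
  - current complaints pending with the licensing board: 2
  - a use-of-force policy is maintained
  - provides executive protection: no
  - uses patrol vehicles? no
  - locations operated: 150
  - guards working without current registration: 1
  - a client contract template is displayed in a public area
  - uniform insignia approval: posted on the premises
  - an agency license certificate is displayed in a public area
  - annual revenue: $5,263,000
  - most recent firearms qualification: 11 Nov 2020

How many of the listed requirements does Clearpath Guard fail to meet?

3

1. condition 'provides executive protection' does not hold → requirement n/a → met
2. guards working without current registration 1 > 0 → not met
3. client contract template present → met
4. firearms qualification 580 days ago vs limit 540 → not met
5. training records absent → not met
6. agency license certificate present → met
7. condition 'uses patrol vehicles' does not hold → requirement n/a → met
8. complaints pending with the licensing board 2 ≤ 2 → met
9. uniform insignia approval present → met
10. use-of-force policy present → met
Not met: 3 of 10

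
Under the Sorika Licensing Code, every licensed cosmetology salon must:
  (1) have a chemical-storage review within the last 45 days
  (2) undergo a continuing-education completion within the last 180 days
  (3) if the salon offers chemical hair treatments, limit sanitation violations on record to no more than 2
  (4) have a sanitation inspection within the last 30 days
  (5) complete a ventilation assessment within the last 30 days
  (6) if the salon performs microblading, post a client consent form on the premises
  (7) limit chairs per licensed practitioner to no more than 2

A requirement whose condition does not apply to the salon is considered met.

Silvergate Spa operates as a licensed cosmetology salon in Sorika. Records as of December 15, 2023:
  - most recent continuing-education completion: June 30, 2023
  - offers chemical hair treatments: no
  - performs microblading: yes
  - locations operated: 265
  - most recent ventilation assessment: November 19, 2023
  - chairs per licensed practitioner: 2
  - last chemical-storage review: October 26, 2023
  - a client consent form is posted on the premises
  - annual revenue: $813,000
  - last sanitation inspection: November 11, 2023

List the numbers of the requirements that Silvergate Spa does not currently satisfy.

1. chemical-storage review 50 days ago vs limit 45 → not met
2. continuing-education completion 168 days ago vs limit 180 → met
3. condition 'offers chemical hair treatments' does not hold → requirement n/a → met
4. sanitation inspection 34 days ago vs limit 30 → not met
5. ventilation assessment 26 days ago vs limit 30 → met
6. condition 'performs microblading' holds; client consent form present → met
7. chairs per licensed practitioner 2 ≤ 2 → met
Not met: 1, 4

1, 4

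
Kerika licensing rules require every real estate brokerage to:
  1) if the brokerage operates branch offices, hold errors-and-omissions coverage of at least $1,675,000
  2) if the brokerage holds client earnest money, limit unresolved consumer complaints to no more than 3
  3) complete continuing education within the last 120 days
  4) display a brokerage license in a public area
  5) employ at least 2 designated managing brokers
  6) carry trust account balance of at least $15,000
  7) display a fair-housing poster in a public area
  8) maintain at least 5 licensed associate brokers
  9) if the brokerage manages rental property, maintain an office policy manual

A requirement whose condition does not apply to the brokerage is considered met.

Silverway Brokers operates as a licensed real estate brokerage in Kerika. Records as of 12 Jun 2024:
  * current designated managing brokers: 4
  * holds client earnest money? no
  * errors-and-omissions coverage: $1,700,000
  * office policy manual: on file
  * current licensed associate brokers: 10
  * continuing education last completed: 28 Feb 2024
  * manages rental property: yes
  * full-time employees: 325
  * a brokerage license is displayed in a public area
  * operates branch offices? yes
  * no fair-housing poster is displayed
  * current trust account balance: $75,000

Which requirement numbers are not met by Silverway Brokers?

7

1. condition 'operates branch offices' holds; errors-and-omissions coverage $1,700,000 ≥ $1,675,000 → met
2. condition 'holds client earnest money' does not hold → requirement n/a → met
3. continuing education 105 days ago vs limit 120 → met
4. brokerage license present → met
5. designated managing brokers 4 ≥ 2 → met
6. trust account balance $75,000 ≥ $15,000 → met
7. fair-housing poster absent → not met
8. licensed associate brokers 10 ≥ 5 → met
9. condition 'manages rental property' holds; office policy manual present → met
Not met: 7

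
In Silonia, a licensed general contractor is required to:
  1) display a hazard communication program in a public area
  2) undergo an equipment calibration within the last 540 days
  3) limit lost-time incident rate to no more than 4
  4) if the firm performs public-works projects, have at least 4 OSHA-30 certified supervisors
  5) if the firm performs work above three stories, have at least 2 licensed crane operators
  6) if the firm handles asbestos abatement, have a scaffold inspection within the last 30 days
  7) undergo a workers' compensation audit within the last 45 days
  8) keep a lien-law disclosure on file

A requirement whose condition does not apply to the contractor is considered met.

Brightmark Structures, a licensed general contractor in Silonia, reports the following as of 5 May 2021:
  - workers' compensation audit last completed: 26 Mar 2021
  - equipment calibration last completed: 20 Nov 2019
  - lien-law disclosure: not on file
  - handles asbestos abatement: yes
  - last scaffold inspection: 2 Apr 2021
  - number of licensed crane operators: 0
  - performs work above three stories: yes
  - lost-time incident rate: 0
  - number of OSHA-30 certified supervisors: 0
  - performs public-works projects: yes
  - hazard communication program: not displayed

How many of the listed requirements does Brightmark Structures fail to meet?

5

1. hazard communication program absent → not met
2. equipment calibration 532 days ago vs limit 540 → met
3. lost-time incident rate 0 ≤ 4 → met
4. condition 'performs public-works projects' holds; OSHA-30 certified supervisors 0 < 4 → not met
5. condition 'performs work above three stories' holds; licensed crane operators 0 < 2 → not met
6. condition 'handles asbestos abatement' holds; scaffold inspection 33 days ago vs limit 30 → not met
7. workers' compensation audit 40 days ago vs limit 45 → met
8. lien-law disclosure absent → not met
Not met: 5 of 8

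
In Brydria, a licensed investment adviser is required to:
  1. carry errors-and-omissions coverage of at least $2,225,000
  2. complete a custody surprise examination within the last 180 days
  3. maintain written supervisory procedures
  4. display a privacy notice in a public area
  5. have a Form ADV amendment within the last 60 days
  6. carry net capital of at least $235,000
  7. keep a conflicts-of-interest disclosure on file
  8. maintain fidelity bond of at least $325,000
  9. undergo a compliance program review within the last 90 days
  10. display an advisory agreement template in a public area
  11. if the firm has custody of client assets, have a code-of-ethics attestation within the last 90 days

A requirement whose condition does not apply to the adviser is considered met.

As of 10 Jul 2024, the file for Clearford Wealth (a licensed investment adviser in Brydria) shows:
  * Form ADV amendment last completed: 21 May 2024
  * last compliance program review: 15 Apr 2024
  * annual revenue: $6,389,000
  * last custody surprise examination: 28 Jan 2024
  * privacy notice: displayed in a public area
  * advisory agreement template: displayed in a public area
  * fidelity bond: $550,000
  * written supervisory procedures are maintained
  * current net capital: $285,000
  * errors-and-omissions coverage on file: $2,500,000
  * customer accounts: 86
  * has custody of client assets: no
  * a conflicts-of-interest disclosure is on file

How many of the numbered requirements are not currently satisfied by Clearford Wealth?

1. errors-and-omissions coverage $2,500,000 ≥ $2,225,000 → met
2. custody surprise examination 164 days ago vs limit 180 → met
3. written supervisory procedures present → met
4. privacy notice present → met
5. Form ADV amendment 50 days ago vs limit 60 → met
6. net capital $285,000 ≥ $235,000 → met
7. conflicts-of-interest disclosure present → met
8. fidelity bond $550,000 ≥ $325,000 → met
9. compliance program review 86 days ago vs limit 90 → met
10. advisory agreement template present → met
11. condition 'has custody of client assets' does not hold → requirement n/a → met
Not met: 0 of 11

0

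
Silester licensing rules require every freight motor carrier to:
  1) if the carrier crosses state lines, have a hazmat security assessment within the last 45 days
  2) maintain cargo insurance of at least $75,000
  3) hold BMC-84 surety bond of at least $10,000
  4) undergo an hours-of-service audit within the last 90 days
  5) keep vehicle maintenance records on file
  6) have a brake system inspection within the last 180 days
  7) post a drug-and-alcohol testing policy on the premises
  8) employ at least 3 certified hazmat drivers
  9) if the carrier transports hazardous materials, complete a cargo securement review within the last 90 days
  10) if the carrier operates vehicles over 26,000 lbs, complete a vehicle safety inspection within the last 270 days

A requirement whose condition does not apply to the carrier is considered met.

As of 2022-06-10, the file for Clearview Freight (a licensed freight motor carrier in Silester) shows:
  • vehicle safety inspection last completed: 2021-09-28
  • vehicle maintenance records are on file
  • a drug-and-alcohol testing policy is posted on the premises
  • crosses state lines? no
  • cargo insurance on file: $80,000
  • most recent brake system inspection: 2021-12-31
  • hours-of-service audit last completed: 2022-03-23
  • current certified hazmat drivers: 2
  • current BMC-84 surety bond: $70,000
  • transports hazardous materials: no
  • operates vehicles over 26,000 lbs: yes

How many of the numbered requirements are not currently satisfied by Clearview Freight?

1

1. condition 'crosses state lines' does not hold → requirement n/a → met
2. cargo insurance $80,000 ≥ $75,000 → met
3. BMC-84 surety bond $70,000 ≥ $10,000 → met
4. hours-of-service audit 79 days ago vs limit 90 → met
5. vehicle maintenance records present → met
6. brake system inspection 161 days ago vs limit 180 → met
7. drug-and-alcohol testing policy present → met
8. certified hazmat drivers 2 < 3 → not met
9. condition 'transports hazardous materials' does not hold → requirement n/a → met
10. condition 'operates vehicles over 26,000 lbs' holds; vehicle safety inspection 255 days ago vs limit 270 → met
Not met: 1 of 10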